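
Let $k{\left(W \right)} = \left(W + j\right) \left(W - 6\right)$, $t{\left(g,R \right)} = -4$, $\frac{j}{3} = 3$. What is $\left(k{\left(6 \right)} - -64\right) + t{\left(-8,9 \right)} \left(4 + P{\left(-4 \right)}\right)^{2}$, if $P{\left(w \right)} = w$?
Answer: $64$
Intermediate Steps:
$j = 9$ ($j = 3 \cdot 3 = 9$)
$k{\left(W \right)} = \left(-6 + W\right) \left(9 + W\right)$ ($k{\left(W \right)} = \left(W + 9\right) \left(W - 6\right) = \left(9 + W\right) \left(W - 6\right) = \left(9 + W\right) \left(-6 + W\right) = \left(-6 + W\right) \left(9 + W\right)$)
$\left(k{\left(6 \right)} - -64\right) + t{\left(-8,9 \right)} \left(4 + P{\left(-4 \right)}\right)^{2} = \left(\left(-54 + 6^{2} + 3 \cdot 6\right) - -64\right) - 4 \left(4 - 4\right)^{2} = \left(\left(-54 + 36 + 18\right) + 64\right) - 4 \cdot 0^{2} = \left(0 + 64\right) - 0 = 64 + 0 = 64$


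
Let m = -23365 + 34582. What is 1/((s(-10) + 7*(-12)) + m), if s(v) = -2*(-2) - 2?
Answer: 1/11135 ≈ 8.9807e-5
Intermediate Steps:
s(v) = 2 (s(v) = 4 - 2 = 2)
m = 11217
1/((s(-10) + 7*(-12)) + m) = 1/((2 + 7*(-12)) + 11217) = 1/((2 - 84) + 11217) = 1/(-82 + 11217) = 1/11135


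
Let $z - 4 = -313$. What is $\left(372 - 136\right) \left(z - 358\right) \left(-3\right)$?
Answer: $472236$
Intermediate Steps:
$z = -309$ ($z = 4 - 313 = -309$)
$\left(372 - 136\right) \left(z - 358\right) \left(-3\right) = \left(372 - 136\right) \left(-309 - 358\right) \left(-3\right) = 236 \left(-667\right) \left(-3\right) = \left(-157412\right) \left(-3\right) = 472236$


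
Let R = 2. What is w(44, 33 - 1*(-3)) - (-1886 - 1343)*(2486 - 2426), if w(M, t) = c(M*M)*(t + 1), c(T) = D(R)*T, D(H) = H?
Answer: 337004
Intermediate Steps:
c(T) = 2*T
w(M, t) = 2*M**2*(1 + t) (w(M, t) = (2*(M*M))*(t + 1) = (2*M**2)*(1 + t) = 2*M**2*(1 + t))
w(44, 33 - 1*(-3)) - (-1886 - 1343)*(2486 - 2426) = 2*44**2*(1 + (33 - 1*(-3))) - (-1886 - 1343)*(2486 - 2426) = 2*1936*(1 + (33 + 3)) - (-3229)*60 = 2*1936*(1 + 36) - 1*(-193740) = 2*1936*37 + 193740 = 143264 + 193740 = 337004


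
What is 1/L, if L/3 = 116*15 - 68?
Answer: 1/5016 ≈ 0.00019936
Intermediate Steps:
L = 5016 (L = 3*(116*15 - 68) = 3*(1740 - 68) = 3*1672 = 5016)
1/L = 1/5016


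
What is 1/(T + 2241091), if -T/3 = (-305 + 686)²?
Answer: 1/1805608 ≈ 5.5383e-7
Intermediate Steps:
T = -435483 (T = -3*(-305 + 686)² = -3*381² = -3*145161 = -435483)
1/(T + 2241091) = 1/(-435483 + 2241091) = 1/1805608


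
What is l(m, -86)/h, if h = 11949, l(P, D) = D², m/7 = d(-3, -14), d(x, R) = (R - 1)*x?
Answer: 7396/11949 ≈ 0.61896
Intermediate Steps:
d(x, R) = x*(-1 + R) (d(x, R) = (-1 + R)*x = x*(-1 + R))
m = 315 (m = 7*(-3*(-1 - 14)) = 7*(-3*(-15)) = 7*45 = 315)
l(m, -86)/h = (-86)²/11949 = 7396*(1/11949) = 7396/11949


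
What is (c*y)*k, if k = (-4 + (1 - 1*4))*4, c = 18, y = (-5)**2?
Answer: -12600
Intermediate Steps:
y = 25
k = -28 (k = (-4 + (1 - 4))*4 = (-4 - 3)*4 = -7*4 = -28)
(c*y)*k = (18*25)*(-28) = 450*(-28) = -12600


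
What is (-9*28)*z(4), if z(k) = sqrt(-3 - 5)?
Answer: -504*I*sqrt(2) ≈ -712.76*I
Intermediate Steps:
z(k) = 2*I*sqrt(2) (z(k) = sqrt(-8) = 2*I*sqrt(2))
(-9*28)*z(4) = (-9*28)*(2*I*sqrt(2)) = -504*I*sqrt(2)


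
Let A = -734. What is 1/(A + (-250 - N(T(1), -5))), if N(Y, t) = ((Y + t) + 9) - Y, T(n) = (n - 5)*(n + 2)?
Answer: -1/988 ≈ -0.0010121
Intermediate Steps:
T(n) = (-5 + n)*(2 + n)
N(Y, t) = 9 + t (N(Y, t) = (9 + Y + t) - Y = 9 + t)
1/(A + (-250 - N(T(1), -5))) = 1/(-734 + (-250 - (9 - 5))) = 1/(-734 + (-250 - 1*4)) = 1/(-734 + (-250 - 4)) = 1/(-734 - 254) = 1/(-988) = -1/988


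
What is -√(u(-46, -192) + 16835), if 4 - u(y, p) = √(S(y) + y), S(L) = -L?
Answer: -3*√1871 ≈ -129.77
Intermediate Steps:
u(y, p) = 4 (u(y, p) = 4 - √(-y + y) = 4 - √0 = 4 - 1*0 = 4 + 0 = 4)
-√(u(-46, -192) + 16835) = -√(4 + 16835) = -√16839 = -3*√1871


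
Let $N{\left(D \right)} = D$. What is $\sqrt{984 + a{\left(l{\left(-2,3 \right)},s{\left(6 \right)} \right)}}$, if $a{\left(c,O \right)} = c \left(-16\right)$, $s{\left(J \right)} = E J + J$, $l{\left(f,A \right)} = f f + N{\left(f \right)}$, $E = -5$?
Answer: $2 \sqrt{238} \approx 30.854$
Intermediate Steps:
$l{\left(f,A \right)} = f + f^{2}$ ($l{\left(f,A \right)} = f f + f = f^{2} + f = f + f^{2}$)
$s{\left(J \right)} = - 4 J$ ($s{\left(J \right)} = - 5 J + J = - 4 J$)
$a{\left(c,O \right)} = - 16 c$
$\sqrt{984 + a{\left(l{\left(-2,3 \right)},s{\left(6 \right)} \right)}} = \sqrt{984 - 16 \left(- 2 \left(1 - 2\right)\right)} = \sqrt{984 - 16 \left(\left(-2\right) \left(-1\right)\right)} = \sqrt{984 - 32} = \sqrt{952} = 2 \sqrt{238}$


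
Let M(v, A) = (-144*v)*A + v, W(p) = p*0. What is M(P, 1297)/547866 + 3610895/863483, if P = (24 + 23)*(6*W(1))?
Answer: 3610895/863483 ≈ 4.1818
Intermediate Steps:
W(p) = 0
P = 0 (P = (24 + 23)*(6*0) = 47*0 = 0)
M(v, A) = v - 144*A*v (M(v, A) = -144*A*v + v = v - 144*A*v)
M(P, 1297)/547866 + 3610895/863483 = (0*(1 - 144*1297))/547866 + 3610895/863483 = (0*(1 - 186768))*(1/547866) + 3610895*(1/863483) = (0*(-186767))*(1/547866) + 3610895/863483 = 0*(1/547866) + 3610895/863483 = 0 + 3610895/863483 = 3610895/863483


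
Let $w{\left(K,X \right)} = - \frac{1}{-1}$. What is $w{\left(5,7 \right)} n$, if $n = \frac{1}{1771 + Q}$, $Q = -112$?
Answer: $\frac{1}{1659} \approx 0.00060277$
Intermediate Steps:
$w{\left(K,X \right)} = 1$ ($w{\left(K,X \right)} = \left(-1\right) \left(-1\right) = 1$)
$n = \frac{1}{1659}$ ($n = \frac{1}{1771 - 112} = \frac{1}{1659} \approx 0.00060277$)
$w{\left(5,7 \right)} n = 1 \cdot \frac{1}{1659} = \frac{1}{1659}$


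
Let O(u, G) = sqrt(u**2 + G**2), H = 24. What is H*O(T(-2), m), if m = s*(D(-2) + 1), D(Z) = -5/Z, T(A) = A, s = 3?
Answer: 12*sqrt(457) ≈ 256.53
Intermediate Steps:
m = 21/2 (m = 3*(-5/(-2) + 1) = 3*(-5*(-1/2) + 1) = 3*(5/2 + 1) = 3*(7/2) = 21/2 ≈ 10.500)
O(u, G) = sqrt(G**2 + u**2)
H*O(T(-2), m) = 24*sqrt((21/2)**2 + (-2)**2) = 24*sqrt(441/4 + 4) = 24*sqrt(457/4) = 24*(sqrt(457)/2) = 12*sqrt(457)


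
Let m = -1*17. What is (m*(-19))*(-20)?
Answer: -6460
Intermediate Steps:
m = -17
(m*(-19))*(-20) = -17*(-19)*(-20) = 323*(-20) = -6460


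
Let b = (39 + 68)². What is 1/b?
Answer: 1/11449 ≈ 8.7344e-5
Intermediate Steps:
b = 11449 (b = 107² = 11449)
1/b = 1/11449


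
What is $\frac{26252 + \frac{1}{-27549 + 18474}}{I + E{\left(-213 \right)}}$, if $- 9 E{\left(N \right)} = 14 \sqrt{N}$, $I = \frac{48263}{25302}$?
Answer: $\frac{290923090702768974}{3015519098249075} + \frac{237248926768056616 i \sqrt{213}}{3015519098249075} \approx 96.475 + 1148.2 i$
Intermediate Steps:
$I = \frac{48263}{25302}$ ($I = 48263 \cdot \frac{1}{25302} = \frac{48263}{25302} \approx 1.9075$)
$E{\left(N \right)} = - \frac{14 \sqrt{N}}{9}$
$\frac{26252 + \frac{1}{-27549 + 18474}}{I + E{\left(-213 \right)}} = \frac{26252 + \frac{1}{-27549 + 18474}}{\frac{48263}{25302} - \frac{14 \sqrt{-213}}{9}} = \frac{26252 + \frac{1}{-9075}}{\frac{48263}{25302} - \frac{14 i \sqrt{213}}{9}} = \frac{26252 - \frac{1}{9075}}{\frac{48263}{25302} - \frac{14 i \sqrt{213}}{9}} = \frac{238236899}{9075 \left(\frac{48263}{25302} - \frac{14 i \sqrt{213}}{9}\right)}$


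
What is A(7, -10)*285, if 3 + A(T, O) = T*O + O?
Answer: -23655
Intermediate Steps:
A(T, O) = -3 + O + O*T (A(T, O) = -3 + (T*O + O) = -3 + (O*T + O) = -3 + (O + O*T) = -3 + O + O*T)
A(7, -10)*285 = (-3 - 10 - 10*7)*285 = (-3 - 10 - 70)*285 = -83*285 = -23655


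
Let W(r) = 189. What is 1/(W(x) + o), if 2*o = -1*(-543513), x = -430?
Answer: 2/543891 ≈ 3.6772e-6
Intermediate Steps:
o = 543513/2 (o = (-1*(-543513))/2 = (½)*543513 = 543513/2 ≈ 2.7176e+5)
1/(W(x) + o) = 1/(189 + 543513/2) = 1/(543891/2) = 2/543891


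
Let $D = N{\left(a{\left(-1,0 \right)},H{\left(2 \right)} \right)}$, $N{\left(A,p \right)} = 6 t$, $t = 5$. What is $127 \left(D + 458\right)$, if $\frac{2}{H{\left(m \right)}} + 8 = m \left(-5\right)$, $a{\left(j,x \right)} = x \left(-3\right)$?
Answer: $61976$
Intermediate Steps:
$a{\left(j,x \right)} = - 3 x$
$H{\left(m \right)} = \frac{2}{-8 - 5 m}$ ($H{\left(m \right)} = \frac{2}{-8 + m \left(-5\right)} = \frac{2}{-8 - 5 m}$)
$N{\left(A,p \right)} = 30$ ($N{\left(A,p \right)} = 6 \cdot 5 = 30$)
$D = 30$
$127 \left(D + 458\right) = 127 \left(30 + 458\right) = 127 \cdot 488 = 61976$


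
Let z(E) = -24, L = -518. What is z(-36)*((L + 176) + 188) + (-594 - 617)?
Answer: 2485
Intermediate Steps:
z(-36)*((L + 176) + 188) + (-594 - 617) = -24*((-518 + 176) + 188) + (-594 - 617) = -24*(-342 + 188) - 1211 = -24*(-154) - 1211 = 3696 - 1211 = 2485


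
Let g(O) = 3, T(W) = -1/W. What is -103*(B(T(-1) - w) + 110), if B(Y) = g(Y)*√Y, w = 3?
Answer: -11330 - 309*I*√2 ≈ -11330.0 - 436.99*I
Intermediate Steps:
B(Y) = 3*√Y
-103*(B(T(-1) - w) + 110) = -103*(3*√(-1/(-1) - 1*3) + 110) = -103*(3*√(-1*(-1) - 3) + 110) = -103*(3*√(1 - 3) + 110) = -103*(3*√(-2) + 110) = -103*(3*(I*√2) + 110) = -103*(3*I*√2 + 110) = -103*(110 + 3*I*√2) = -11330 - 309*I*√2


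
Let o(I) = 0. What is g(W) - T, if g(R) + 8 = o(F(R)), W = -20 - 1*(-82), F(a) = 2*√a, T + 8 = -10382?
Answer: 10382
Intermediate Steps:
T = -10390 (T = -8 - 10382 = -10390)
W = 62 (W = -20 + 82 = 62)
g(R) = -8 (g(R) = -8 + 0 = -8)
g(W) - T = -8 - 1*(-10390) = -8 + 10390 = 10382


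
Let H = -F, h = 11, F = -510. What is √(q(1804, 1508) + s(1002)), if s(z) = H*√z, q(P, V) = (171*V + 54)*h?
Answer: √(2837142 + 510*√1002) ≈ 1689.2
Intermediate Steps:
q(P, V) = 594 + 1881*V (q(P, V) = (171*V + 54)*11 = (54 + 171*V)*11 = 594 + 1881*V)
H = 510 (H = -1*(-510) = 510)
s(z) = 510*√z
√(q(1804, 1508) + s(1002)) = √((594 + 1881*1508) + 510*√1002) = √((594 + 2836548) + 510*√1002) = √(2837142 + 510*√1002)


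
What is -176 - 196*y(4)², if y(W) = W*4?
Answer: -50352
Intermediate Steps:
y(W) = 4*W
-176 - 196*y(4)² = -176 - 196*(4*4)² = -176 - 196*16² = -176 - 196*256 = -176 - 50176 = -50352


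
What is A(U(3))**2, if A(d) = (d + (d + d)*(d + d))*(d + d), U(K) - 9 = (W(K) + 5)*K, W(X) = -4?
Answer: 199148544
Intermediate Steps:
U(K) = 9 + K (U(K) = 9 + (-4 + 5)*K = 9 + 1*K = 9 + K)
A(d) = 2*d*(d + 4*d**2) (A(d) = (d + (2*d)*(2*d))*(2*d) = (d + 4*d**2)*(2*d) = 2*d*(d + 4*d**2))
A(U(3))**2 = ((9 + 3)**2*(2 + 8*(9 + 3)))**2 = (12**2*(2 + 8*12))**2 = (144*(2 + 96))**2 = (144*98)**2 = 14112**2 = 199148544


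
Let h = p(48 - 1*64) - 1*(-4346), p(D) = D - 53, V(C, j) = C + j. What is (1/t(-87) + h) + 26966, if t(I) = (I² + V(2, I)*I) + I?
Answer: 464802112/14877 ≈ 31243.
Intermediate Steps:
t(I) = I + I² + I*(2 + I) (t(I) = (I² + (2 + I)*I) + I = (I² + I*(2 + I)) + I = I + I² + I*(2 + I))
p(D) = -53 + D
h = 4277 (h = (-53 + (48 - 1*64)) - 1*(-4346) = (-53 + (48 - 64)) + 4346 = (-53 - 16) + 4346 = -69 + 4346 = 4277)
(1/t(-87) + h) + 26966 = (1/(-87*(3 + 2*(-87))) + 4277) + 26966 = (1/(-87*(3 - 174)) + 4277) + 26966 = (1/(-87*(-171)) + 4277) + 26966 = (1/14877 + 4277) + 26966 = 63628930/14877 + 26966 = 464802112/14877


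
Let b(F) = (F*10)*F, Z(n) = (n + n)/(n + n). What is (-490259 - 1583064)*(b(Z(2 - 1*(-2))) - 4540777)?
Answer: 9414476658741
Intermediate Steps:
Z(n) = 1 (Z(n) = (2*n)/((2*n)) = (2*n)*(1/(2*n)) = 1)
b(F) = 10*F² (b(F) = (10*F)*F = 10*F²)
(-490259 - 1583064)*(b(Z(2 - 1*(-2))) - 4540777) = (-490259 - 1583064)*(10*1² - 4540777) = -2073323*(10*1 - 4540777) = -2073323*(10 - 4540777) = -2073323*(-4540767) = 9414476658741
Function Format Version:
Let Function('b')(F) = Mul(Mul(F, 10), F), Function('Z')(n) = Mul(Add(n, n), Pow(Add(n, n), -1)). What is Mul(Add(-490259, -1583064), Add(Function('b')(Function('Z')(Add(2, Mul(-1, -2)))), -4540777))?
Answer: 9414476658741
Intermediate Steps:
Function('Z')(n) = 1 (Function('Z')(n) = Mul(Mul(2, n), Pow(Mul(2, n), -1)) = Mul(Mul(2, n), Mul(Rational(1, 2), Pow(n, -1))) = 1)
Function('b')(F) = Mul(10, Pow(F, 2)) (Function('b')(F) = Mul(Mul(10, F), F) = Mul(10, Pow(F, 2)))
Mul(Add(-490259, -1583064), Add(Function('b')(Function('Z')(Add(2, Mul(-1, -2)))), -4540777)) = Mul(Add(-490259, -1583064), Add(Mul(10, Pow(1, 2)), -4540777)) = Mul(-2073323, Add(Mul(10, 1), -4540777)) = Mul(-2073323, Add(10, -4540777)) = Mul(-2073323, -4540767) = 9414476658741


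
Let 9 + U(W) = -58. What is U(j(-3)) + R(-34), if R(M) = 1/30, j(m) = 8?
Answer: -2009/30 ≈ -66.967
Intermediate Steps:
U(W) = -67 (U(W) = -9 - 58 = -67)
R(M) = 1/30
U(j(-3)) + R(-34) = -67 + 1/30 = -2009/30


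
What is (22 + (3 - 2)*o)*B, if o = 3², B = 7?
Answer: 217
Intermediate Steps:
o = 9
(22 + (3 - 2)*o)*B = (22 + (3 - 2)*9)*7 = (22 + 1*9)*7 = (22 + 9)*7 = 31*7 = 217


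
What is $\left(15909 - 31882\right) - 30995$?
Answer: $-46968$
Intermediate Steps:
$\left(15909 - 31882\right) - 30995 = -15973 - 30995 = -46968$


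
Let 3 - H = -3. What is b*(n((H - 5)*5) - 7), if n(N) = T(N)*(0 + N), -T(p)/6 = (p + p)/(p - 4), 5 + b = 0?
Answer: 1535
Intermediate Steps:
b = -5 (b = -5 + 0 = -5)
H = 6 (H = 3 - 1*(-3) = 3 + 3 = 6)
T(p) = -12*p/(-4 + p) (T(p) = -6*(p + p)/(p - 4) = -6*2*p/(-4 + p) = -12*p/(-4 + p))
n(N) = -12*N**2/(-4 + N) (n(N) = (-12*N/(-4 + N))*(0 + N) = (-12*N/(-4 + N))*N = -12*N**2/(-4 + N))
b*(n((H - 5)*5) - 7) = -5*(-12*((6 - 5)*5)**2/(-4 + (6 - 5)*5) - 7) = -5*(-12*(1*5)**2/(-4 + 1*5) - 7) = -5*(-12*5**2/(-4 + 5) - 7) = -5*(-12*25/1 - 7) = -5*(-12*25*1 - 7) = -5*(-300 - 7) = -5*(-307) = 1535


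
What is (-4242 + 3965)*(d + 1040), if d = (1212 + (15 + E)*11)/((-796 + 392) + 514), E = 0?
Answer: -32070229/110 ≈ -2.9155e+5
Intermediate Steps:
d = 1377/110 (d = (1212 + (15 + 0)*11)/((-796 + 392) + 514) = (1212 + 15*11)/(-404 + 514) = (1212 + 165)/110 = 1377*(1/110) = 1377/110 ≈ 12.518)
(-4242 + 3965)*(d + 1040) = (-4242 + 3965)*(1377/110 + 1040) = -277*115777/110 = -32070229/110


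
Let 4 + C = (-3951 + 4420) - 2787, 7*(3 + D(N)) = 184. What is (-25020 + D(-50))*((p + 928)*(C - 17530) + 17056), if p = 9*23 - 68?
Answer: 3703393104356/7 ≈ 5.2906e+11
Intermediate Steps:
D(N) = 163/7 (D(N) = -3 + (1/7)*184 = -3 + 184/7 = 163/7)
C = -2322 (C = -4 + ((-3951 + 4420) - 2787) = -4 + (469 - 2787) = -4 - 2318 = -2322)
p = 139 (p = 207 - 68 = 139)
(-25020 + D(-50))*((p + 928)*(C - 17530) + 17056) = (-25020 + 163/7)*((139 + 928)*(-2322 - 17530) + 17056) = -174977*(1067*(-19852) + 17056)/7 = -174977*(-21182084 + 17056)/7 = -174977/7*(-21165028) = 3703393104356/7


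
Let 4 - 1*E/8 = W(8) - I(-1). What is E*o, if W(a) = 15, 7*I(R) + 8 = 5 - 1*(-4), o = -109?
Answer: 66272/7 ≈ 9467.4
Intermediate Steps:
I(R) = 1/7 (I(R) = -8/7 + (5 - 1*(-4))/7 = -8/7 + (5 + 4)/7 = -8/7 + (1/7)*9 = -8/7 + 9/7 = 1/7)
E = -608/7 (E = 32 - 8*(15 - 1*1/7) = 32 - 8*(15 - 1/7) = 32 - 8*104/7 = 32 - 832/7 = -608/7 ≈ -86.857)
E*o = -608/7*(-109) = 66272/7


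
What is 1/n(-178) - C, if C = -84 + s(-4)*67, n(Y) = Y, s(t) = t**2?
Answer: -175865/178 ≈ -988.01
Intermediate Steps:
C = 988 (C = -84 + (-4)**2*67 = -84 + 16*67 = -84 + 1072 = 988)
1/n(-178) - C = 1/(-178) - 1*988 = -1/178 - 988 = -175865/178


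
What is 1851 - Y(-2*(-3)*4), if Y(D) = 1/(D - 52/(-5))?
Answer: 318367/172 ≈ 1851.0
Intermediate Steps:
Y(D) = 1/(52/5 + D) (Y(D) = 1/(D - 52*(-⅕)) = 1/(D + 52/5) = 1/(52/5 + D))
1851 - Y(-2*(-3)*4) = 1851 - 5/(52 + 5*(-2*(-3)*4)) = 1851 - 5/(52 + 5*(6*4)) = 1851 - 5/(52 + 5*24) = 1851 - 5/(52 + 120) = 1851 - 5/172 = 318367/172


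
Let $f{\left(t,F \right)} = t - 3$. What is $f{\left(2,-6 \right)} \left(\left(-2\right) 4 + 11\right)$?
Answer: $-3$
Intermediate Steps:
$f{\left(t,F \right)} = -3 + t$ ($f{\left(t,F \right)} = t - 3 = -3 + t$)
$f{\left(2,-6 \right)} \left(\left(-2\right) 4 + 11\right) = \left(-3 + 2\right) \left(\left(-2\right) 4 + 11\right) = - (-8 + 11) = \left(-1\right) 3 = -3$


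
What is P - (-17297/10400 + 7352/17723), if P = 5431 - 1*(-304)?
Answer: 1057300705931/184319200 ≈ 5736.3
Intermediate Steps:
P = 5735 (P = 5431 + 304 = 5735)
P - (-17297/10400 + 7352/17723) = 5735 - (-17297/10400 + 7352/17723) = 5735 - 1*(-230093931/184319200) = 5735 + 230093931/184319200 = 1057300705931/184319200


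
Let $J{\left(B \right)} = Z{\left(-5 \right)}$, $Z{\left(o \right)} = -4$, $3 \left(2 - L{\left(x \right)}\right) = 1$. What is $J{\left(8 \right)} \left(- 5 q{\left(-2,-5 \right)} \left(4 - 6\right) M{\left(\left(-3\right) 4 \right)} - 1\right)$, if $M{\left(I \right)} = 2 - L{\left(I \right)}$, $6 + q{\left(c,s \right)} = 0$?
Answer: $84$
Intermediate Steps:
$L{\left(x \right)} = \frac{5}{3}$ ($L{\left(x \right)} = 2 - \frac{1}{3} = \frac{5}{3}$)
$q{\left(c,s \right)} = -6$ ($q{\left(c,s \right)} = -6 + 0 = -6$)
$J{\left(B \right)} = -4$
$M{\left(I \right)} = \frac{1}{3}$ ($M{\left(I \right)} = 2 - \frac{5}{3} = \frac{1}{3}$)
$J{\left(8 \right)} \left(- 5 q{\left(-2,-5 \right)} \left(4 - 6\right) M{\left(\left(-3\right) 4 \right)} - 1\right) = - 4 \left(\left(-5\right) \left(-6\right) \left(4 - 6\right) \frac{1}{3} - 1\right) = - 4 \left(30 \left(4 - 6\right) \frac{1}{3} - 1\right) = - 4 \left(30 \left(-2\right) \frac{1}{3} - 1\right) = - 4 \left(\left(-60\right) \frac{1}{3} - 1\right) = - 4 \left(-20 - 1\right) = \left(-4\right) \left(-21\right) = 84$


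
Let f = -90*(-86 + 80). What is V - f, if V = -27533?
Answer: -28073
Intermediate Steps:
f = 540 (f = -90*(-6) = 540)
V - f = -27533 - 1*540 = -27533 - 540 = -28073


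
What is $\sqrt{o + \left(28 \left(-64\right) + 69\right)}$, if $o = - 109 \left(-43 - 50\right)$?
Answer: $\sqrt{8414} \approx 91.728$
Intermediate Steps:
$o = 10137$ ($o = \left(-109\right) \left(-93\right) = 10137$)
$\sqrt{o + \left(28 \left(-64\right) + 69\right)} = \sqrt{10137 + \left(28 \left(-64\right) + 69\right)} = \sqrt{10137 + \left(-1792 + 69\right)} = \sqrt{10137 - 1723} = \sqrt{8414}$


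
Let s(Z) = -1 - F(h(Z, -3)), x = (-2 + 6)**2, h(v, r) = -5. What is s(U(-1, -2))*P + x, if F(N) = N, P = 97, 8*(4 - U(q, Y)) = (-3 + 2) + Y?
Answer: 404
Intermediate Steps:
U(q, Y) = 33/8 - Y/8 (U(q, Y) = 4 - ((-3 + 2) + Y)/8 = 4 - (-1 + Y)/8 = 4 + (1/8 - Y/8) = 33/8 - Y/8)
x = 16 (x = 4**2 = 16)
s(Z) = 4 (s(Z) = -1 - 1*(-5) = -1 + 5 = 4)
s(U(-1, -2))*P + x = 4*97 + 16 = 388 + 16 = 404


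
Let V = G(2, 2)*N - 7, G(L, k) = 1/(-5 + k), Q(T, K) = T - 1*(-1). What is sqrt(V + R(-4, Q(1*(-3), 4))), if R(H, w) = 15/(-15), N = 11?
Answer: I*sqrt(105)/3 ≈ 3.4156*I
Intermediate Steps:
Q(T, K) = 1 + T (Q(T, K) = T + 1 = 1 + T)
R(H, w) = -1 (R(H, w) = 15*(-1/15) = -1)
V = -32/3 (V = 11/(-5 + 2) - 7 = 11/(-3) - 7 = -1/3*11 - 7 = -11/3 - 7 = -32/3 ≈ -10.667)
sqrt(V + R(-4, Q(1*(-3), 4))) = sqrt(-32/3 - 1) = sqrt(-35/3) = I*sqrt(105)/3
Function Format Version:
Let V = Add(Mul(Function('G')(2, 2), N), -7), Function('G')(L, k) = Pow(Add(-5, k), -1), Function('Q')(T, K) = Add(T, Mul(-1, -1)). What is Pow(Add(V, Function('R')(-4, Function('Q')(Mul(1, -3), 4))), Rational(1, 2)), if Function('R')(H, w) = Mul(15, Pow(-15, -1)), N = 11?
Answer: Mul(Rational(1, 3), I, Pow(105, Rational(1, 2))) ≈ Mul(3.4156, I)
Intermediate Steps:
Function('Q')(T, K) = Add(1, T) (Function('Q')(T, K) = Add(T, 1) = Add(1, T))
Function('R')(H, w) = -1 (Function('R')(H, w) = Mul(15, Rational(-1, 15)) = -1)
V = Rational(-32, 3) (V = Add(Mul(Pow(Add(-5, 2), -1), 11), -7) = Add(Mul(Pow(-3, -1), 11), -7) = Add(Mul(Rational(-1, 3), 11), -7) = Add(Rational(-11, 3), -7) = Rational(-32, 3) ≈ -10.667)
Pow(Add(V, Function('R')(-4, Function('Q')(Mul(1, -3), 4))), Rational(1, 2)) = Pow(Add(Rational(-32, 3), -1), Rational(1, 2)) = Pow(Rational(-35, 3), Rational(1, 2)) = Mul(Rational(1, 3), I, Pow(105, Rational(1, 2)))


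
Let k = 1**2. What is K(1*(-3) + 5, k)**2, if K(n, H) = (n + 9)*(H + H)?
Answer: 484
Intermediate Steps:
k = 1
K(n, H) = 2*H*(9 + n) (K(n, H) = (9 + n)*(2*H) = 2*H*(9 + n))
K(1*(-3) + 5, k)**2 = (2*1*(9 + (1*(-3) + 5)))**2 = (2*1*(9 + (-3 + 5)))**2 = (2*1*(9 + 2))**2 = (2*1*11)**2 = 22**2 = 484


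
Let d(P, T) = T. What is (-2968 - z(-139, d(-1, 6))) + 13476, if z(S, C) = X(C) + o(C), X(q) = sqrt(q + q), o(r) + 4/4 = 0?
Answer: 10509 - 2*sqrt(3) ≈ 10506.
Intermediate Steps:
o(r) = -1 (o(r) = -1 + 0 = -1)
X(q) = sqrt(2)*sqrt(q) (X(q) = sqrt(2*q) = sqrt(2)*sqrt(q))
z(S, C) = -1 + sqrt(2)*sqrt(C) (z(S, C) = sqrt(2)*sqrt(C) - 1 = -1 + sqrt(2)*sqrt(C))
(-2968 - z(-139, d(-1, 6))) + 13476 = (-2968 - (-1 + sqrt(2)*sqrt(6))) + 13476 = (-2968 - (-1 + 2*sqrt(3))) + 13476 = (-2968 + (1 - 2*sqrt(3))) + 13476 = (-2967 - 2*sqrt(3)) + 13476 = 10509 - 2*sqrt(3)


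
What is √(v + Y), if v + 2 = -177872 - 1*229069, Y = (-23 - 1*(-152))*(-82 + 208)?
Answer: I*√390689 ≈ 625.05*I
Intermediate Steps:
Y = 16254 (Y = (-23 + 152)*126 = 129*126 = 16254)
v = -406943 (v = -2 + (-177872 - 1*229069) = -2 + (-177872 - 229069) = -2 - 406941 = -406943)
√(v + Y) = √(-406943 + 16254) = √(-390689) = I*√390689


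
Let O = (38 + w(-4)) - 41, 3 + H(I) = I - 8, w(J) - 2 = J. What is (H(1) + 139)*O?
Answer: -645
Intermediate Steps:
w(J) = 2 + J
H(I) = -11 + I (H(I) = -3 + (I - 8) = -3 + (-8 + I) = -11 + I)
O = -5 (O = (38 + (2 - 4)) - 41 = (38 - 2) - 41 = 36 - 41 = -5)
(H(1) + 139)*O = ((-11 + 1) + 139)*(-5) = (-10 + 139)*(-5) = 129*(-5) = -645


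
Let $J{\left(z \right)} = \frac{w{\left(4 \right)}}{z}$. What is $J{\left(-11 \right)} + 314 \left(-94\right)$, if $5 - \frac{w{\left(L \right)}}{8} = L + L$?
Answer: $- \frac{324652}{11} \approx -29514.0$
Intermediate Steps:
$w{\left(L \right)} = 40 - 16 L$ ($w{\left(L \right)} = 40 - 8 \left(L + L\right) = 40 - 8 \cdot 2 L = 40 - 16 L$)
$J{\left(z \right)} = - \frac{24}{z}$ ($J{\left(z \right)} = \frac{40 - 64}{z} = - \frac{24}{z}$)
$J{\left(-11 \right)} + 314 \left(-94\right) = - \frac{24}{-11} + 314 \left(-94\right) = \left(-24\right) \left(- \frac{1}{11}\right) - 29516 = \frac{24}{11} - 29516 = - \frac{324652}{11}$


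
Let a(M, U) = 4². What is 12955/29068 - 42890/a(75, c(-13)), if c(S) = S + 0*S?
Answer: -155814905/58136 ≈ -2680.2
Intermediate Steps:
c(S) = S (c(S) = S + 0 = S)
a(M, U) = 16
12955/29068 - 42890/a(75, c(-13)) = 12955/29068 - 42890/16 = 12955*(1/29068) - 42890*1/16 = 12955/29068 - 21445/8 = -155814905/58136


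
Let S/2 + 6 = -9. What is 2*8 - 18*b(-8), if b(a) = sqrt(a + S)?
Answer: 16 - 18*I*sqrt(38) ≈ 16.0 - 110.96*I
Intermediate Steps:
S = -30 (S = -12 + 2*(-9) = -12 - 18 = -30)
b(a) = sqrt(-30 + a) (b(a) = sqrt(a - 30) = sqrt(-30 + a))
2*8 - 18*b(-8) = 2*8 - 18*sqrt(-30 - 8) = 16 - 18*I*sqrt(38)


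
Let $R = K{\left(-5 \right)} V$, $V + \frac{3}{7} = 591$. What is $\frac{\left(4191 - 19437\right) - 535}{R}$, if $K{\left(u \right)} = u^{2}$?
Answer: $- \frac{110467}{103350} \approx -1.0689$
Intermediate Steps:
$V = \frac{4134}{7}$ ($V = - \frac{3}{7} + 591 = \frac{4134}{7} \approx 590.57$)
$R = \frac{103350}{7}$ ($R = \left(-5\right)^{2} \cdot \frac{4134}{7} = 25 \cdot \frac{4134}{7} = \frac{103350}{7} \approx 14764.0$)
$\frac{\left(4191 - 19437\right) - 535}{R} = \frac{\left(4191 - 19437\right) - 535}{\frac{103350}{7}} = \left(-15246 - 535\right) \frac{7}{103350} = \left(-15781\right) \frac{7}{103350} = - \frac{110467}{103350}$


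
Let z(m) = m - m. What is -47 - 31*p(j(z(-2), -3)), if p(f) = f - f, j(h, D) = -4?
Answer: -47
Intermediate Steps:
z(m) = 0
p(f) = 0
-47 - 31*p(j(z(-2), -3)) = -47 - 31*0 = -47 + 0 = -47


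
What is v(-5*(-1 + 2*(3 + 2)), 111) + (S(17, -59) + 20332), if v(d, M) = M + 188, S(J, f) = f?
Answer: 20572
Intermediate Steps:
v(d, M) = 188 + M
v(-5*(-1 + 2*(3 + 2)), 111) + (S(17, -59) + 20332) = (188 + 111) + (-59 + 20332) = 299 + 20273 = 20572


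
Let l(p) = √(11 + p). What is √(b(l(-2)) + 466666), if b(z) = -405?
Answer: √466261 ≈ 682.83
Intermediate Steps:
√(b(l(-2)) + 466666) = √(-405 + 466666) = √466261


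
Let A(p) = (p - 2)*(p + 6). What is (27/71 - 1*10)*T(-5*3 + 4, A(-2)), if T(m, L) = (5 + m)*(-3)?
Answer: -12294/71 ≈ -173.16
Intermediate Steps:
A(p) = (-2 + p)*(6 + p)
T(m, L) = -15 - 3*m
(27/71 - 1*10)*T(-5*3 + 4, A(-2)) = (27/71 - 1*10)*(-15 - 3*(-5*3 + 4)) = (27*(1/71) - 10)*(-15 - 3*(-15 + 4)) = (27/71 - 10)*(-15 - 3*(-11)) = -683*(-15 + 33)/71 = -683/71*18 = -12294/71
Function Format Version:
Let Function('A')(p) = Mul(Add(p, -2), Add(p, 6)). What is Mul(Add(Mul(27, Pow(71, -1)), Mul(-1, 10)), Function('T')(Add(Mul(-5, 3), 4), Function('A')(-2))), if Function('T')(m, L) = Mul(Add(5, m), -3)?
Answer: Rational(-12294, 71) ≈ -173.16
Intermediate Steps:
Function('A')(p) = Mul(Add(-2, p), Add(6, p))
Function('T')(m, L) = Add(-15, Mul(-3, m))
Mul(Add(Mul(27, Pow(71, -1)), Mul(-1, 10)), Function('T')(Add(Mul(-5, 3), 4), Function('A')(-2))) = Mul(Add(Mul(27, Pow(71, -1)), Mul(-1, 10)), Add(-15, Mul(-3, Add(Mul(-5, 3), 4)))) = Mul(Add(Mul(27, Rational(1, 71)), -10), Add(-15, Mul(-3, Add(-15, 4)))) = Mul(Add(Rational(27, 71), -10), Add(-15, Mul(-3, -11))) = Mul(Rational(-683, 71), Add(-15, 33)) = Mul(Rational(-683, 71), 18) = Rational(-12294, 71)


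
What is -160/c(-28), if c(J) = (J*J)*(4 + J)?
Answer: 5/588 ≈ 0.0085034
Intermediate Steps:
c(J) = J²*(4 + J)
-160/c(-28) = -160*1/(784*(4 - 28)) = -160/(784*(-24)) = -160/(-18816) = -160*(-1/18816) = 5/588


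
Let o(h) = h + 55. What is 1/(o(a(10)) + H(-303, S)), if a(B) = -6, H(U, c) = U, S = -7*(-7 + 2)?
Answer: -1/254 ≈ -0.0039370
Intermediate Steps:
S = 35 (S = -7*(-5) = 35)
o(h) = 55 + h
1/(o(a(10)) + H(-303, S)) = 1/((55 - 6) - 303) = 1/(49 - 303) = 1/(-254) = -1/254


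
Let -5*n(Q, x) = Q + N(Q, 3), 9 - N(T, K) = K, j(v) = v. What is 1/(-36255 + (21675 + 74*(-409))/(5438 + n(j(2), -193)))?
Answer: -27182/985526365 ≈ -2.7581e-5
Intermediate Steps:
N(T, K) = 9 - K
n(Q, x) = -6/5 - Q/5 (n(Q, x) = -(Q + (9 - 1*3))/5 = -(Q + (9 - 3))/5 = -(Q + 6)/5 = -(6 + Q)/5 = -6/5 - Q/5)
1/(-36255 + (21675 + 74*(-409))/(5438 + n(j(2), -193))) = 1/(-36255 + (21675 + 74*(-409))/(5438 + (-6/5 - 1/5*2))) = 1/(-36255 + (21675 - 30266)/(5438 + (-6/5 - 2/5))) = 1/(-36255 - 8591/(5438 - 8/5)) = 1/(-36255 - 8591/27182/5) = 1/(-36255 - 8591*5/27182) = 1/(-36255 - 42955/27182) = 1/(-985526365/27182) = -27182/985526365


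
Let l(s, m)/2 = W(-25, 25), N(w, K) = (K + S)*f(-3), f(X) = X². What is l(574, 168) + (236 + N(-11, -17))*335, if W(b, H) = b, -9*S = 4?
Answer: 26415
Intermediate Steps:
S = -4/9 (S = -⅑*4 = -4/9 ≈ -0.44444)
N(w, K) = -4 + 9*K (N(w, K) = (K - 4/9)*(-3)² = (-4/9 + K)*9 = -4 + 9*K)
l(s, m) = -50 (l(s, m) = 2*(-25) = -50)
l(574, 168) + (236 + N(-11, -17))*335 = -50 + (236 + (-4 + 9*(-17)))*335 = -50 + (236 + (-4 - 153))*335 = -50 + (236 - 157)*335 = -50 + 79*335 = -50 + 26465 = 26415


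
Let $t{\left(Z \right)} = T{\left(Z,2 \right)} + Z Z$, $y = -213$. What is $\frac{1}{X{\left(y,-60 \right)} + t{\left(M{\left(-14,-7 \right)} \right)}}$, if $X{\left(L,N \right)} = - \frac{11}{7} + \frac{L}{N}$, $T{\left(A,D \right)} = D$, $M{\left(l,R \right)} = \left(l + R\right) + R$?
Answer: $\frac{140}{110317} \approx 0.0012691$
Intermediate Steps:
$M{\left(l,R \right)} = l + 2 R$ ($M{\left(l,R \right)} = \left(R + l\right) + R = l + 2 R$)
$X{\left(L,N \right)} = - \frac{11}{7} + \frac{L}{N}$ ($X{\left(L,N \right)} = \left(-11\right) \frac{1}{7} + \frac{L}{N} = - \frac{11}{7} + \frac{L}{N}$)
$t{\left(Z \right)} = 2 + Z^{2}$ ($t{\left(Z \right)} = 2 + Z Z = 2 + Z^{2}$)
$\frac{1}{X{\left(y,-60 \right)} + t{\left(M{\left(-14,-7 \right)} \right)}} = \frac{1}{\left(- \frac{11}{7} - \frac{213}{-60}\right) + \left(2 + \left(-14 + 2 \left(-7\right)\right)^{2}\right)} = \frac{1}{\left(- \frac{11}{7} - - \frac{71}{20}\right) + \left(2 + \left(-14 - 14\right)^{2}\right)} = \frac{1}{\left(- \frac{11}{7} + \frac{71}{20}\right) + \left(2 + \left(-28\right)^{2}\right)} = \frac{1}{\frac{277}{140} + \left(2 + 784\right)} = \frac{1}{\frac{277}{140} + 786} = \frac{1}{\frac{110317}{140}} = \frac{140}{110317}$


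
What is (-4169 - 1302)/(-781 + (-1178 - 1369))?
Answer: 5471/3328 ≈ 1.6439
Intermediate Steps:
(-4169 - 1302)/(-781 + (-1178 - 1369)) = -5471/(-781 - 2547) = -5471/(-3328) = -5471*(-1/3328) = 5471/3328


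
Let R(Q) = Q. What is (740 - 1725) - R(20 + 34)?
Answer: -1039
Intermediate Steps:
(740 - 1725) - R(20 + 34) = (740 - 1725) - (20 + 34) = -985 - 1*54 = -985 - 54 = -1039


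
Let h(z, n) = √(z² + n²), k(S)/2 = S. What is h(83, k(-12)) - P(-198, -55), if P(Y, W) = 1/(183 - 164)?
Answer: -1/19 + √7465 ≈ 86.348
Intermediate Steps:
k(S) = 2*S
h(z, n) = √(n² + z²)
P(Y, W) = 1/19
h(83, k(-12)) - P(-198, -55) = √((2*(-12))² + 83²) - 1*1/19 = √((-24)² + 6889) - 1/19 = √(576 + 6889) - 1/19 = √7465 - 1/19 = -1/19 + √7465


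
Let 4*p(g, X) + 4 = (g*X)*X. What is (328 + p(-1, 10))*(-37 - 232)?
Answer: -81238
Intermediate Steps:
p(g, X) = -1 + g*X**2/4 (p(g, X) = -1 + ((g*X)*X)/4 = -1 + ((X*g)*X)/4 = -1 + (g*X**2)/4 = -1 + g*X**2/4)
(328 + p(-1, 10))*(-37 - 232) = (328 + (-1 + (1/4)*(-1)*10**2))*(-37 - 232) = (328 + (-1 + (1/4)*(-1)*100))*(-269) = (328 + (-1 - 25))*(-269) = (328 - 26)*(-269) = 302*(-269) = -81238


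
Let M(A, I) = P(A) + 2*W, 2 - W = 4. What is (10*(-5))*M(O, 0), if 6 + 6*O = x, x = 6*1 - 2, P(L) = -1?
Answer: 250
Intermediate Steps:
W = -2 (W = 2 - 1*4 = 2 - 4 = -2)
x = 4 (x = 6 - 2 = 4)
O = -⅓ (O = -1 + (⅙)*4 = -1 + ⅔ = -⅓ ≈ -0.33333)
M(A, I) = -5 (M(A, I) = -1 + 2*(-2) = -1 - 4 = -5)
(10*(-5))*M(O, 0) = (10*(-5))*(-5) = -50*(-5) = 250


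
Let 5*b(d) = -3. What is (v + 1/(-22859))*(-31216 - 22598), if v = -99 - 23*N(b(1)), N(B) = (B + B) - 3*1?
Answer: 14761879782/114295 ≈ 1.2916e+5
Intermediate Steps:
b(d) = -3/5 (b(d) = (1/5)*(-3) = -3/5)
N(B) = -3 + 2*B (N(B) = 2*B - 3 = -3 + 2*B)
v = -12/5 (v = -99 - 23*(-3 + 2*(-3/5)) = -99 - 23*(-3 - 6/5) = -99 - 23*(-21/5) = -99 + 483/5 = -12/5 ≈ -2.4000)
(v + 1/(-22859))*(-31216 - 22598) = (-12/5 + 1/(-22859))*(-31216 - 22598) = (-12/5 - 1/22859)*(-53814) = -274313/114295*(-53814) = 14761879782/114295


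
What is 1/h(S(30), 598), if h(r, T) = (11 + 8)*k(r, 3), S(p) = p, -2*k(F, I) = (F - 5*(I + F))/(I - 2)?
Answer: 2/2565 ≈ 0.00077973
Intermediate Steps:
k(F, I) = -(-5*I - 4*F)/(2*(-2 + I)) (k(F, I) = -(F - 5*(I + F))/(2*(I - 2)) = -(F - 5*(F + I))/(2*(-2 + I)) = -(F + (-5*F - 5*I))/(2*(-2 + I)) = -(-5*I - 4*F)/(2*(-2 + I)))
h(r, T) = 285/2 + 38*r (h(r, T) = (11 + 8)*((4*r + 5*3)/(2*(-2 + 3))) = 19*((½)*(4*r + 15)/1) = 19*((½)*1*(15 + 4*r)) = 19*(15/2 + 2*r) = 285/2 + 38*r)
1/h(S(30), 598) = 1/(285/2 + 38*30) = 1/(285/2 + 1140) = 1/(2565/2) = 2/2565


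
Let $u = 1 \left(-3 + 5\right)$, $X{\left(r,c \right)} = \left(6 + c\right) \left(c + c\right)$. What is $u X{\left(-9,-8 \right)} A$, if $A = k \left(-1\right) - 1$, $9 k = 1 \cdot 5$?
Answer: $- \frac{896}{9} \approx -99.556$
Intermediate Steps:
$X{\left(r,c \right)} = 2 c \left(6 + c\right)$ ($X{\left(r,c \right)} = \left(6 + c\right) 2 c = 2 c \left(6 + c\right)$)
$k = \frac{5}{9}$ ($k = \frac{1 \cdot 5}{9} = \frac{1}{9} \cdot 5 = \frac{5}{9} \approx 0.55556$)
$u = 2$ ($u = 1 \cdot 2 = 2$)
$A = - \frac{14}{9}$ ($A = \frac{5}{9} \left(-1\right) - 1 = - \frac{5}{9} - 1 = - \frac{14}{9} \approx -1.5556$)
$u X{\left(-9,-8 \right)} A = 2 \cdot 2 \left(-8\right) \left(6 - 8\right) \left(- \frac{14}{9}\right) = 2 \cdot 2 \left(-8\right) \left(-2\right) \left(- \frac{14}{9}\right) = 2 \cdot 32 \left(- \frac{14}{9}\right) = 64 \left(- \frac{14}{9}\right) = - \frac{896}{9}$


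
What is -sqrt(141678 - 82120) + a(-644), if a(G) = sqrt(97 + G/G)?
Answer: -sqrt(59558) + 7*sqrt(2) ≈ -234.15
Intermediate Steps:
a(G) = 7*sqrt(2) (a(G) = sqrt(97 + 1) = sqrt(98) = 7*sqrt(2))
-sqrt(141678 - 82120) + a(-644) = -sqrt(141678 - 82120) + 7*sqrt(2) = -sqrt(59558) + 7*sqrt(2)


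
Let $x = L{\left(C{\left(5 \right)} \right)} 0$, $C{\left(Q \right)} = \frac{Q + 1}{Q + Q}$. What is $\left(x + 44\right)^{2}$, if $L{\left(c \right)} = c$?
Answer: $1936$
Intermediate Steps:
$C{\left(Q \right)} = \frac{1 + Q}{2 Q}$
$x = 0$ ($x = \frac{1 + 5}{2 \cdot 5} \cdot 0 = \frac{1}{2} \cdot \frac{1}{5} \cdot 6 \cdot 0 = \frac{3}{5} \cdot 0 = 0$)
$\left(x + 44\right)^{2} = \left(0 + 44\right)^{2} = 44^{2} = 1936$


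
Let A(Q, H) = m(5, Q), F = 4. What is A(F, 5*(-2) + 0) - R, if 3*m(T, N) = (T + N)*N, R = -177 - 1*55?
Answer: 244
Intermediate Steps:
R = -232 (R = -177 - 55 = -232)
m(T, N) = N*(N + T)/3 (m(T, N) = ((T + N)*N)/3 = ((N + T)*N)/3 = (N*(N + T))/3 = N*(N + T)/3)
A(Q, H) = Q*(5 + Q)/3 (A(Q, H) = Q*(Q + 5)/3 = Q*(5 + Q)/3)
A(F, 5*(-2) + 0) - R = (⅓)*4*(5 + 4) - 1*(-232) = (⅓)*4*9 + 232 = 12 + 232 = 244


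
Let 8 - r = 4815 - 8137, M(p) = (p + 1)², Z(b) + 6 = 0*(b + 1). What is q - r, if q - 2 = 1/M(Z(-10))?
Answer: -83199/25 ≈ -3328.0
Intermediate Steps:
Z(b) = -6 (Z(b) = -6 + 0*(b + 1) = -6 + 0*(1 + b) = -6 + 0 = -6)
M(p) = (1 + p)²
r = 3330 (r = 8 - (4815 - 8137) = 8 - 1*(-3322) = 8 + 3322 = 3330)
q = 51/25 (q = 2 + 1/((1 - 6)²) = 2 + 1/((-5)²) = 2 + 1/25 = 51/25 ≈ 2.0400)
q - r = 51/25 - 1*3330 = 51/25 - 3330 = -83199/25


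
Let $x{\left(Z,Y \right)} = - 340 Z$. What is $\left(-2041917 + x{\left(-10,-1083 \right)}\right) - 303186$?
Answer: $-2341703$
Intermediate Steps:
$\left(-2041917 + x{\left(-10,-1083 \right)}\right) - 303186 = \left(-2041917 - -3400\right) - 303186 = \left(-2041917 + 3400\right) - 303186 = -2038517 - 303186 = -2341703$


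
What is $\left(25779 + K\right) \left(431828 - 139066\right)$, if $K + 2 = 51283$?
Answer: $22560239720$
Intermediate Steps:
$K = 51281$ ($K = -2 + 51283 = 51281$)
$\left(25779 + K\right) \left(431828 - 139066\right) = \left(25779 + 51281\right) \left(431828 - 139066\right) = 77060 \cdot 292762 = 22560239720$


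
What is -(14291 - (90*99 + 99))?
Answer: -5282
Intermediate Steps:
-(14291 - (90*99 + 99)) = -(14291 - (8910 + 99)) = -(14291 - 1*9009) = -(14291 - 9009) = -1*5282 = -5282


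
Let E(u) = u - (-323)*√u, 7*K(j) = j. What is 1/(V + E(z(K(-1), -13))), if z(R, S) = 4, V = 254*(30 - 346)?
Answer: -1/79614 ≈ -1.2561e-5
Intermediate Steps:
K(j) = j/7
V = -80264 (V = 254*(-316) = -80264)
E(u) = u + 323*√u
1/(V + E(z(K(-1), -13))) = 1/(-80264 + (4 + 323*√4)) = 1/(-80264 + (4 + 323*2)) = 1/(-80264 + (4 + 646)) = 1/(-80264 + 650) = 1/(-79614) = -1/79614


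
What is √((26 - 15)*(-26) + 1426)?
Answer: 2*√285 ≈ 33.764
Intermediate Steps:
√((26 - 15)*(-26) + 1426) = √(11*(-26) + 1426) = √(-286 + 1426) = √1140 = 2*√285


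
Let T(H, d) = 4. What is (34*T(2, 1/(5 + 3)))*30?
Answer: 4080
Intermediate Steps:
(34*T(2, 1/(5 + 3)))*30 = (34*4)*30 = 136*30 = 4080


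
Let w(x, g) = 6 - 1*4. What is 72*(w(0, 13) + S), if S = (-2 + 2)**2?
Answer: 144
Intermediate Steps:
w(x, g) = 2 (w(x, g) = 6 - 4 = 2)
S = 0 (S = 0**2 = 0)
72*(w(0, 13) + S) = 72*(2 + 0) = 72*2 = 144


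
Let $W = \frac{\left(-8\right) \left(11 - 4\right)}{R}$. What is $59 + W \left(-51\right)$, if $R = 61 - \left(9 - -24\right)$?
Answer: $161$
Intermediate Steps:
$R = 28$ ($R = 61 - \left(9 + 24\right) = 61 - 33 = 28$)
$W = -2$ ($W = \frac{\left(-8\right) \left(11 - 4\right)}{28} = \left(-8\right) 7 \cdot \frac{1}{28} = \left(-56\right) \frac{1}{28} = -2$)
$59 + W \left(-51\right) = 59 - -102 = 59 + 102 = 161$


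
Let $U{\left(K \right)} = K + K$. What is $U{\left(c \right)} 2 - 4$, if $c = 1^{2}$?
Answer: $0$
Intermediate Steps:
$c = 1$
$U{\left(K \right)} = 2 K$
$U{\left(c \right)} 2 - 4 = 2 \cdot 1 \cdot 2 - 4 = 2 \cdot 2 - 4 = 4 - 4 = 0$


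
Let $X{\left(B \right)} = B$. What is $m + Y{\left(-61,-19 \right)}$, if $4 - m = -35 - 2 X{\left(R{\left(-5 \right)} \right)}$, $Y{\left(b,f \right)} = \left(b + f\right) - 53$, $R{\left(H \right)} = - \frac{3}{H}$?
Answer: $- \frac{464}{5} \approx -92.8$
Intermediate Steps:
$Y{\left(b,f \right)} = -53 + b + f$
$m = \frac{201}{5}$ ($m = 4 - \left(-35 - 2 \left(- \frac{3}{-5}\right)\right) = 4 - \left(-35 - 2 \left(\left(-3\right) \left(- \frac{1}{5}\right)\right)\right) = 4 - \left(-35 - \frac{6}{5}\right) = 4 - - \frac{181}{5} = 4 + \frac{181}{5} = \frac{201}{5} \approx 40.2$)
$m + Y{\left(-61,-19 \right)} = \frac{201}{5} - 133 = - \frac{464}{5}$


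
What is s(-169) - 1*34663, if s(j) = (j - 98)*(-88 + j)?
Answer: 33956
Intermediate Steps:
s(j) = (-98 + j)*(-88 + j)
s(-169) - 1*34663 = (8624 + (-169)² - 186*(-169)) - 1*34663 = (8624 + 28561 + 31434) - 34663 = 68619 - 34663 = 33956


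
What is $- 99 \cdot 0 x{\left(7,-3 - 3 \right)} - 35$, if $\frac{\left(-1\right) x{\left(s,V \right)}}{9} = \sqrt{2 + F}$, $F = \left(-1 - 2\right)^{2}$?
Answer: $-35$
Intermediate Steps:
$F = 9$ ($F = \left(-3\right)^{2} = 9$)
$x{\left(s,V \right)} = - 9 \sqrt{11}$ ($x{\left(s,V \right)} = - 9 \sqrt{2 + 9} = - 9 \sqrt{11}$)
$- 99 \cdot 0 x{\left(7,-3 - 3 \right)} - 35 = - 99 \cdot 0 \left(- 9 \sqrt{11}\right) - 35 = \left(-99\right) 0 - 35 = 0 - 35 = -35$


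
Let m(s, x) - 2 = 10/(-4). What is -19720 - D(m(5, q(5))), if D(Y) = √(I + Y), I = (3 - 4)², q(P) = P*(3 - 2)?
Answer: -19720 - √2/2 ≈ -19721.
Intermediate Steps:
q(P) = P (q(P) = P*1 = P)
m(s, x) = -½ (m(s, x) = 2 + 10/(-4) = 2 + 10*(-¼) = 2 - 5/2 = -½)
I = 1 (I = (-1)² = 1)
D(Y) = √(1 + Y)
-19720 - D(m(5, q(5))) = -19720 - √(1 - ½) = -19720 - √(½) = -19720 - √2/2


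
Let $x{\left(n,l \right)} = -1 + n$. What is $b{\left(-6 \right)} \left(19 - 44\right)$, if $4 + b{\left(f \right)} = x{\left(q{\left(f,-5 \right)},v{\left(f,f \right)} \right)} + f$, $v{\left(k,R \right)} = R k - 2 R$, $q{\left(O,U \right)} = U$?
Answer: $400$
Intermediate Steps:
$v{\left(k,R \right)} = - 2 R + R k$
$b{\left(f \right)} = -10 + f$ ($b{\left(f \right)} = -4 + \left(\left(-1 - 5\right) + f\right) = -4 + \left(-6 + f\right) = -10 + f$)
$b{\left(-6 \right)} \left(19 - 44\right) = \left(-10 - 6\right) \left(19 - 44\right) = \left(-16\right) \left(-25\right) = 400$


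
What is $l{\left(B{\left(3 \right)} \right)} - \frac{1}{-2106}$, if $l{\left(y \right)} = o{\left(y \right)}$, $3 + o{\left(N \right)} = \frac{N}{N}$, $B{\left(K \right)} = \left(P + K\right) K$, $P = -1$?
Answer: $- \frac{4211}{2106} \approx -1.9995$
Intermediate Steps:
$B{\left(K \right)} = K \left(-1 + K\right)$ ($B{\left(K \right)} = \left(-1 + K\right) K = K \left(-1 + K\right)$)
$o{\left(N \right)} = -2$ ($o{\left(N \right)} = -3 + \frac{N}{N} = -3 + 1 = -2$)
$l{\left(y \right)} = -2$
$l{\left(B{\left(3 \right)} \right)} - \frac{1}{-2106} = -2 - \frac{1}{-2106} = -2 - - \frac{1}{2106} = -2 + \frac{1}{2106} = - \frac{4211}{2106}$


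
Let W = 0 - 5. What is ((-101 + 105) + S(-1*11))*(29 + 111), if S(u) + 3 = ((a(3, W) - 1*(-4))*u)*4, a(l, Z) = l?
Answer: -42980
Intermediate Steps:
W = -5
S(u) = -3 + 28*u (S(u) = -3 + ((3 - 1*(-4))*u)*4 = -3 + ((3 + 4)*u)*4 = -3 + (7*u)*4 = -3 + 28*u)
((-101 + 105) + S(-1*11))*(29 + 111) = ((-101 + 105) + (-3 + 28*(-1*11)))*(29 + 111) = (4 + (-3 + 28*(-11)))*140 = (4 + (-3 - 308))*140 = (4 - 311)*140 = -307*140 = -42980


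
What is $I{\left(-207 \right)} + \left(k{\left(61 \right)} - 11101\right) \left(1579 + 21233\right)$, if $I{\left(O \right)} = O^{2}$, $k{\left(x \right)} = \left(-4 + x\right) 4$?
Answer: $-247992027$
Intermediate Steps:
$k{\left(x \right)} = -16 + 4 x$
$I{\left(-207 \right)} + \left(k{\left(61 \right)} - 11101\right) \left(1579 + 21233\right) = \left(-207\right)^{2} + \left(\left(-16 + 4 \cdot 61\right) - 11101\right) \left(1579 + 21233\right) = 42849 + \left(\left(-16 + 244\right) - 11101\right) 22812 = 42849 + \left(228 - 11101\right) 22812 = 42849 - 248034876 = -247992027$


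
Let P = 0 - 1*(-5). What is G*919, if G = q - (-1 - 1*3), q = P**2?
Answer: 26651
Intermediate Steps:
P = 5 (P = 0 + 5 = 5)
q = 25 (q = 5**2 = 25)
G = 29 (G = 25 - (-1 - 1*3) = 25 - (-1 - 3) = 25 - 1*(-4) = 25 + 4 = 29)
G*919 = 29*919 = 26651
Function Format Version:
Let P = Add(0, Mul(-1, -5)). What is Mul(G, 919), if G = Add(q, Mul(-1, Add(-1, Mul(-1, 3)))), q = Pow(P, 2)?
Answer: 26651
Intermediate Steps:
P = 5 (P = Add(0, 5) = 5)
q = 25 (q = Pow(5, 2) = 25)
G = 29 (G = Add(25, Mul(-1, Add(-1, Mul(-1, 3)))) = Add(25, Mul(-1, Add(-1, -3))) = Add(25, Mul(-1, -4)) = Add(25, 4) = 29)
Mul(G, 919) = Mul(29, 919) = 26651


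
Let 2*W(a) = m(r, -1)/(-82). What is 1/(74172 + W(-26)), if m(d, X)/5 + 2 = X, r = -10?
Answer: 164/12164223 ≈ 1.3482e-5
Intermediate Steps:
m(d, X) = -10 + 5*X
W(a) = 15/164 (W(a) = ((-10 + 5*(-1))/(-82))/2 = ((-10 - 5)*(-1/82))/2 = (-15*(-1/82))/2 = (½)*(15/82) = 15/164)
1/(74172 + W(-26)) = 1/(74172 + 15/164) = 1/(12164223/164) = 164/12164223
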